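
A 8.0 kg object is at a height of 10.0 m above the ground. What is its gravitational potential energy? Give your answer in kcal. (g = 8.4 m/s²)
PE = mgh = 8 kg × 8.4 m/s² × 10 m = 672 J = 0.1606 kcal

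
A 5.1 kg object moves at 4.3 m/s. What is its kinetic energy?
KE = ½mv² = ½×5.1×4.3² = 47.1495 J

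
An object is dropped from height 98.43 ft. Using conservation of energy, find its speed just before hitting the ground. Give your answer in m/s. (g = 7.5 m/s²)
mgh = ½mv² → v = √(2gh) = √(2×7.5×30) = 21.21 m/s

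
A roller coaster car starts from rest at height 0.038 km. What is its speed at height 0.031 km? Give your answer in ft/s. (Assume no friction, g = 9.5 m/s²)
mgh₁ = ½mv₂² + mgh₂ → v₂ = √(2g(h₁−h₂)) = √(2×9.5×(38−31)) = 11.53 m/s = 37.84 ft/s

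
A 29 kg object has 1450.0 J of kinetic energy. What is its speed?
KE = ½mv² → v = √(2KE/m) = √(2×1450.0/29) = 10.0 m/s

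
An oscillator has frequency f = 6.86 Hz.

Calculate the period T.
T = 1/f = 1/6.86 = 0.1458 s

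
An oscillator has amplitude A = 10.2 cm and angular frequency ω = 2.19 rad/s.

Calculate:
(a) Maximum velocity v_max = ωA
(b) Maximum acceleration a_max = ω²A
v_max = ωA = 2.19×0.102 = 0.2234 m/s
a_max = ω²A = 2.19²×0.102 = 0.4892 m/s²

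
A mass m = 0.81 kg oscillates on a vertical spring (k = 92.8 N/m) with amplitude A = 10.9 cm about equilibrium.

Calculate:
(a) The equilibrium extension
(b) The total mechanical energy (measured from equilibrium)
x_eq = mg/k = 0.81×9.81/92.8 = 0.08563 m = 8.563 cm
E = ½kA² = ½×92.8×(0.109)² = 0.5513 J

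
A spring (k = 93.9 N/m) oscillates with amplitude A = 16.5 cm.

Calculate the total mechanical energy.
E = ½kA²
E = ½kA² = ½×93.9×(0.165)² = 1.278 J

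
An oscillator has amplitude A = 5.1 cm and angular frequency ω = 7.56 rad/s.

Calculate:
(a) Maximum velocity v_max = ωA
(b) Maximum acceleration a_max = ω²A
v_max = ωA = 7.56×0.051 = 0.3856 m/s
a_max = ω²A = 7.56²×0.051 = 2.915 m/s²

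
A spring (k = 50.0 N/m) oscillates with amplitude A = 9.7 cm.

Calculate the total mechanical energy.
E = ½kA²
E = ½kA² = ½×50.0×(0.097)² = 0.2352 J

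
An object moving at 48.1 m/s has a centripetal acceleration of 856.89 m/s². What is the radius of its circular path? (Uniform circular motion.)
r = v²/a_c = 48.1²/856.89 = 2.7 m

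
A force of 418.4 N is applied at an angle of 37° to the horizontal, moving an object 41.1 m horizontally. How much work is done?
W = Fd cosθ = 418.4×41.1×cos(37°) = 13734.0 J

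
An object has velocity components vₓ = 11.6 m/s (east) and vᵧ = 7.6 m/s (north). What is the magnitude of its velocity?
|v| = √(vₓ² + vᵧ²) = √(11.6² + 7.6²) = √(192.32) = 13.87 m/s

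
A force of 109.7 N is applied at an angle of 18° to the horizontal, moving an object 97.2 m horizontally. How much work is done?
W = Fd cosθ = 109.7×97.2×cos(18°) = 10141.0 J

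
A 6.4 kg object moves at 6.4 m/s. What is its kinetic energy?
KE = ½mv² = ½×6.4×6.4² = 131.072 J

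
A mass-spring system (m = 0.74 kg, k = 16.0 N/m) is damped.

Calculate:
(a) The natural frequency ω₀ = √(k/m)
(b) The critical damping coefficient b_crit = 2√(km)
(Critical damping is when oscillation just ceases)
ω₀ = √(k/m) = √(16.0/0.74) = 4.65 rad/s
b_crit = 2√(km) = 2√(16.0×0.74) = 6.882 kg/s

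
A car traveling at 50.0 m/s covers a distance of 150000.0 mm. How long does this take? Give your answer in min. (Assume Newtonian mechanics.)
t = d/v (with unit conversion) = 0.05 min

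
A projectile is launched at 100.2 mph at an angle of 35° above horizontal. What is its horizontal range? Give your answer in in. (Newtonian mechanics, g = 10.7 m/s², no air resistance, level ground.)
R = v₀² sin(2θ) / g (with unit conversion) = 6937.0 in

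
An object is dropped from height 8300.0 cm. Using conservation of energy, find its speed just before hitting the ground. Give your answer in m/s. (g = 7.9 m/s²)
mgh = ½mv² → v = √(2gh) = √(2×7.9×83) = 36.21 m/s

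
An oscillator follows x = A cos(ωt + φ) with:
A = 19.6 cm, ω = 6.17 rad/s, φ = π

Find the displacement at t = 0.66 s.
x = A cos(ωt + φ) = 19.6×cos(6.17×0.66 + π) = 11.71 cm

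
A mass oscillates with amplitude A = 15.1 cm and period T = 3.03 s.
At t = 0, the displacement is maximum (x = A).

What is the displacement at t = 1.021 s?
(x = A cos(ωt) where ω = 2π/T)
ω = 2π/T = 2π/3.03 = 2.074 rad/s
x = A cos(ωt) = 15.1×cos(2.074×1.021) = -7.846 cm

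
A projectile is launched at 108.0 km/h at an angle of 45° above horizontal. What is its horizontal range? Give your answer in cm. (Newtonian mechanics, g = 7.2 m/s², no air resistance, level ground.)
R = v₀² sin(2θ) / g (with unit conversion) = 12500.0 cm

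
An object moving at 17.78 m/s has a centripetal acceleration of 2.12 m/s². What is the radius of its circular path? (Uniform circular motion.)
r = v²/a_c = 17.78²/2.12 = 149.12 m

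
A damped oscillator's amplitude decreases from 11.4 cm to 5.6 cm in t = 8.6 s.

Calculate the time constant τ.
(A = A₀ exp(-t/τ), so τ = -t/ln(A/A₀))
A/A₀ = 5.6/11.4 = 0.4912; ln(A/A₀) = -0.7108
τ = −t/ln(A/A₀) = −8.6/-0.7108 = 12.1 s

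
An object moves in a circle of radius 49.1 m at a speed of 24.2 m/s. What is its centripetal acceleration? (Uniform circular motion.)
a_c = v²/r = 24.2²/49.1 = 585.64/49.1 = 11.93 m/s²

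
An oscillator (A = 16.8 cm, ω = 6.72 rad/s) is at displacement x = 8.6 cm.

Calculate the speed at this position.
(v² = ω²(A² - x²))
v = ω√(A² − x²) = 6.72×√(0.168² − 0.086²) = 0.9698 m/s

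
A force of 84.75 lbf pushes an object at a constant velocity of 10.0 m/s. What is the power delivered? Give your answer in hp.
P = Fv = 377 N × 10 m/s = 3770 W = 5.055 hp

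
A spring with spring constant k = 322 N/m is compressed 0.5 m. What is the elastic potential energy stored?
PE = ½kx² = ½×322×0.5² = 40.25 J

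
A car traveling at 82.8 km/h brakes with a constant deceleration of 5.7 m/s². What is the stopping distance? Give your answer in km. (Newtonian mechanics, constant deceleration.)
d = v₀² / (2a) (with unit conversion) = 0.0464 km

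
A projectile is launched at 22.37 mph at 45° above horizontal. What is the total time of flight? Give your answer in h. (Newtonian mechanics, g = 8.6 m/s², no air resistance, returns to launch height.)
T = 2v₀sin(θ)/g (with unit conversion) = 0.0004568 h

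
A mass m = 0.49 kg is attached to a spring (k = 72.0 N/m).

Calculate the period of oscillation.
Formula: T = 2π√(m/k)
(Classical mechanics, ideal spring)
T = 2π√(m/k) = 2π√(0.49/72.0) = 0.5183 s; f = 1/T = 1.929 Hz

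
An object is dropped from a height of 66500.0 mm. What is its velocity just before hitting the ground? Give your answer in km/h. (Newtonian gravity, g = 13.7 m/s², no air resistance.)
v = √(2gh) (with unit conversion) = 153.7 km/h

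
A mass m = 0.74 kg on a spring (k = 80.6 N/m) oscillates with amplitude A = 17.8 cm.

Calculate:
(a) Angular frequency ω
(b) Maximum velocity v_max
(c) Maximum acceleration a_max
ω = √(k/m) = √(80.6/0.74) = 10.44 rad/s
v_max = ωA = 10.44×0.178 = 1.858 m/s
a_max = ω²A = 10.44²×0.178 = 19.39 m/s²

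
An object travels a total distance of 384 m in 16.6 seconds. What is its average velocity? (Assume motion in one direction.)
v_avg = Δd / Δt = 384 / 16.6 = 23.13 m/s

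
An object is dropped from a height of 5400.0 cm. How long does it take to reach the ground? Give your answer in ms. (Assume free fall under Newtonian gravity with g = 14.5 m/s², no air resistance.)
t = √(2h/g) (with unit conversion) = 2729.0 ms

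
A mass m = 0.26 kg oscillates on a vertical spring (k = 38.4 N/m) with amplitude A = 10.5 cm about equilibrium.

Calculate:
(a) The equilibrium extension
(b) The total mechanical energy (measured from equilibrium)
x_eq = mg/k = 0.26×9.81/38.4 = 0.06642 m = 6.642 cm
E = ½kA² = ½×38.4×(0.105)² = 0.2117 J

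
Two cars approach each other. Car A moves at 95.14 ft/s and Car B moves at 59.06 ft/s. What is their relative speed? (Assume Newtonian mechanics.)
v_rel = v_A + v_B = 95.14 + 59.06 = 154.2 ft/s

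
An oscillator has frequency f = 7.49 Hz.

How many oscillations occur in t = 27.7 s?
n = f×t = 7.49×27.7 = 207.5 oscillations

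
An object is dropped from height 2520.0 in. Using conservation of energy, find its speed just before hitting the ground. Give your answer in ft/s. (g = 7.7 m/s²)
mgh = ½mv² → v = √(2gh) = √(2×7.7×64.01) = 31.4 m/s = 103.0 ft/s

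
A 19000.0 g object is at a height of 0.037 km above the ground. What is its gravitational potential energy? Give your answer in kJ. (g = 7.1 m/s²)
PE = mgh = 19 kg × 7.1 m/s² × 37 m = 4991 J = 4.991 kJ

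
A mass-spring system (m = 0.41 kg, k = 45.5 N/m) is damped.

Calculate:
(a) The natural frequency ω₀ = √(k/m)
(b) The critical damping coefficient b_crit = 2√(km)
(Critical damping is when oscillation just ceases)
ω₀ = √(k/m) = √(45.5/0.41) = 10.53 rad/s
b_crit = 2√(km) = 2√(45.5×0.41) = 8.638 kg/s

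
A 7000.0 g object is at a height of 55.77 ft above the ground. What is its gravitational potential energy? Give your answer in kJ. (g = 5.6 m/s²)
PE = mgh = 7 kg × 5.6 m/s² × 17 m = 666.3 J = 0.6663 kJ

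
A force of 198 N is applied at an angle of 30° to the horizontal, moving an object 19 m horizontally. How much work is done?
W = Fd cosθ = 198×19×cos(30°) = 3258.0 J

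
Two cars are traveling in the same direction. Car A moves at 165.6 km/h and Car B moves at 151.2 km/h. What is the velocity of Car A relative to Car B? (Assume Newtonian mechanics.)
v_rel = v_A - v_B = 165.6 - 151.2 = 14.4 km/h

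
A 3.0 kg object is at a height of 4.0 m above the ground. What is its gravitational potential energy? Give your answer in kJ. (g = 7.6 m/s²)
PE = mgh = 3 kg × 7.6 m/s² × 4 m = 91.2 J = 0.0912 kJ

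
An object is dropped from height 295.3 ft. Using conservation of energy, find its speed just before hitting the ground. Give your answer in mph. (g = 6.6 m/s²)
mgh = ½mv² → v = √(2gh) = √(2×6.6×90.01) = 34.47 m/s = 77.1 mph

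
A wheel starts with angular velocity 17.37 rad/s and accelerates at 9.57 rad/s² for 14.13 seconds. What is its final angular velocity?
ω = ω₀ + αt = 17.37 + 9.57 × 14.13 = 152.59 rad/s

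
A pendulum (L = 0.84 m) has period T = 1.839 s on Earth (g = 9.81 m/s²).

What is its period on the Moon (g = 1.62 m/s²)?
T = 2π√(L/g), so T_moon/T_earth = √(g_earth/g_moon)
T_moon = 2π√(0.84/1.62) = 4.524 s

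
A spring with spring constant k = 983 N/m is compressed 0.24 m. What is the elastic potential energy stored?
PE = ½kx² = ½×983×0.24² = 28.31 J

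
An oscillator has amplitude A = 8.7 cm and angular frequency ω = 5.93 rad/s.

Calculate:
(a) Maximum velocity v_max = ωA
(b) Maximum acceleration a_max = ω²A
v_max = ωA = 5.93×0.087 = 0.5159 m/s
a_max = ω²A = 5.93²×0.087 = 3.059 m/s²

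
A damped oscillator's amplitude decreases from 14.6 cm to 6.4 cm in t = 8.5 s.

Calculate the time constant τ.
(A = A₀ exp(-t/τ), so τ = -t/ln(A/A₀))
A/A₀ = 6.4/14.6 = 0.4384; ln(A/A₀) = -0.8247
τ = −t/ln(A/A₀) = −8.5/-0.8247 = 10.31 s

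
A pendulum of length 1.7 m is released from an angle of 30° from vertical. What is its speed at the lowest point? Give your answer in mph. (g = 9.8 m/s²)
h = L(1 − cosθ) = 1.7×(1 − cos30°) = 0.2278 m
v = √(2gh) = √(2×9.8×0.2278) = 2.113 m/s = 4.726 mph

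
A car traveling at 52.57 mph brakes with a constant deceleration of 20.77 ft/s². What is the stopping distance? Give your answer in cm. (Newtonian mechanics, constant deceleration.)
d = v₀² / (2a) (with unit conversion) = 4362.0 cm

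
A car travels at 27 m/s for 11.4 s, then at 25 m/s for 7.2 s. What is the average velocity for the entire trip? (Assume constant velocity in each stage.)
d₁ = v₁t₁ = 27 × 11.4 = 307.8 m
d₂ = v₂t₂ = 25 × 7.2 = 180 m
d_total = 487.8 m, t_total = 18.6 s
v_avg = d_total/t_total = 487.8/18.6 = 26.23 m/s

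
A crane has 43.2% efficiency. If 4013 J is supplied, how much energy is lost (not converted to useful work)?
W_out = η × W_in = 0.432×4013 = 1733.6 J
W_lost = W_in − W_out = 4013 − 1733.6 = 2279.4 J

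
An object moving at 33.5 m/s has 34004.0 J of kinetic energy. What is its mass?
KE = ½mv² → m = 2KE/v² = 2×34004.0/33.5² = 60.6 kg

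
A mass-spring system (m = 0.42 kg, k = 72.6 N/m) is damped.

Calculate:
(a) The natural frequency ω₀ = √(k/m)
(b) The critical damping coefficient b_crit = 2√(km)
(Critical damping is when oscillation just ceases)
ω₀ = √(k/m) = √(72.6/0.42) = 13.15 rad/s
b_crit = 2√(km) = 2√(72.6×0.42) = 11.04 kg/s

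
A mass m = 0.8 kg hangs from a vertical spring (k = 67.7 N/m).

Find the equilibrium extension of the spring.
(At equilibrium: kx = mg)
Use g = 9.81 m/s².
x_eq = mg/k = 0.8×9.81/67.7 = 0.1159 m = 11.59 cm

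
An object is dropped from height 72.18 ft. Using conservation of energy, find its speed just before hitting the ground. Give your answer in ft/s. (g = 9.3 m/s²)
mgh = ½mv² → v = √(2gh) = √(2×9.3×22) = 20.23 m/s = 66.37 ft/s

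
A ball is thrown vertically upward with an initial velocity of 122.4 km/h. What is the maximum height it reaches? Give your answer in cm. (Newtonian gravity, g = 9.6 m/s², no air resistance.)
h_max = v₀²/(2g) (with unit conversion) = 6021.0 cm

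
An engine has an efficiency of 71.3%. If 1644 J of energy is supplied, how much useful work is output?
W_out = η × W_in = 0.713 × 1644 = 1172.2 J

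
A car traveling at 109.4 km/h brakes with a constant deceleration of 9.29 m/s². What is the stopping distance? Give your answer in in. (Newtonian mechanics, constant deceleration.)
d = v₀² / (2a) (with unit conversion) = 1957.0 in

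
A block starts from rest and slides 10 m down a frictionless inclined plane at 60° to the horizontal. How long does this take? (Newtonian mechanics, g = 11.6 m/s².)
a = g sin(θ) = 11.6 × sin(60°) = 10.05 m/s²
t = √(2d/a) = √(2 × 10 / 10.05) = 1.41 s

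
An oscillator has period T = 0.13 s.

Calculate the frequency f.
f = 1/T = 1/0.13 = 7.692 Hz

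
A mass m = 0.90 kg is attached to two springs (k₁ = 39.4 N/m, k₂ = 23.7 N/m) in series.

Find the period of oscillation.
k_eq = k₁k₂/(k₁+k₂) = 14.8 N/m
T = 2π√(m/k_eq) = 2π√(0.9/14.8) = 1.55 s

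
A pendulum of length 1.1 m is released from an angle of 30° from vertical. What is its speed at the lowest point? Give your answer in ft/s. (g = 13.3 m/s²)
h = L(1 − cosθ) = 1.1×(1 − cos30°) = 0.1474 m
v = √(2gh) = √(2×13.3×0.1474) = 1.98 m/s = 6.496 ft/s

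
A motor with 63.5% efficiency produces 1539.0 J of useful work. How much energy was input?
W_in = W_out/η = 1539.0/0.635 = 2423.6 J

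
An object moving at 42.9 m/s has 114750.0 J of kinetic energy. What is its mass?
KE = ½mv² → m = 2KE/v² = 2×114750.0/42.9² = 124.7 kg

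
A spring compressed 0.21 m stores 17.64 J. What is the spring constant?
PE = ½kx² → k = 2PE/x² = 2×17.64/0.21² = 800.0 N/m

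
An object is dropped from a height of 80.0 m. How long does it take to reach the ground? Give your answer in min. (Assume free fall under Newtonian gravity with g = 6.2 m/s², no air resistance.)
t = √(2h/g) (with unit conversion) = 0.08467 min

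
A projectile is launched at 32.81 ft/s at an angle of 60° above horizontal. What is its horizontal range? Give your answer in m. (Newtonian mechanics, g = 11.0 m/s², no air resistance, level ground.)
R = v₀² sin(2θ) / g (with unit conversion) = 7.874 m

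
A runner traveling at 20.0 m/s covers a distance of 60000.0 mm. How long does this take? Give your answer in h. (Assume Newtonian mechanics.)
t = d/v (with unit conversion) = 0.0008333 h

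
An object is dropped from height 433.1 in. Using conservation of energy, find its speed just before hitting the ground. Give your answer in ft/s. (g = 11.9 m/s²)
mgh = ½mv² → v = √(2gh) = √(2×11.9×11) = 16.18 m/s = 53.09 ft/s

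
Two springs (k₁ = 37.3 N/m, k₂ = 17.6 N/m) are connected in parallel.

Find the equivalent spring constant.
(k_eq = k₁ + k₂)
k_eq = k₁ + k₂ = 37.3 + 17.6 = 54.9 N/m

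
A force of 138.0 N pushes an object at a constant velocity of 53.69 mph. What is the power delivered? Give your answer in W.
P = Fv = 138 N × 24 m/s = 3312 W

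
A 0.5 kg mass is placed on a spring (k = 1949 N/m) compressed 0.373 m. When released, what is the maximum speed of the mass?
½kx² = ½mv² → v = x√(k/m) = 0.373×√(1949/0.5) = 23.29 m/s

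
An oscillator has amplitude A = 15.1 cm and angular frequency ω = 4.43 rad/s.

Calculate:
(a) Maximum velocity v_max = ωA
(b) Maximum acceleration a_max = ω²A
v_max = ωA = 4.43×0.151 = 0.6689 m/s
a_max = ω²A = 4.43²×0.151 = 2.963 m/s²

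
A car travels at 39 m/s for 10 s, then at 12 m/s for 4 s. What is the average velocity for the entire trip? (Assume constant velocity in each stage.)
d₁ = v₁t₁ = 39 × 10 = 390 m
d₂ = v₂t₂ = 12 × 4 = 48 m
d_total = 438 m, t_total = 14 s
v_avg = d_total/t_total = 438/14 = 31.29 m/s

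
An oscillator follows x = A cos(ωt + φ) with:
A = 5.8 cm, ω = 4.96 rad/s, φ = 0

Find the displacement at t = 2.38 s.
x = A cos(ωt + φ) = 5.8×cos(4.96×2.38 + 0) = 4.198 cm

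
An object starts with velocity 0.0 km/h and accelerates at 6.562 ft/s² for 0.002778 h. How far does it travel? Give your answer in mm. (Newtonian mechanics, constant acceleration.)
d = v₀t + ½at² (with unit conversion) = 100000.0 mm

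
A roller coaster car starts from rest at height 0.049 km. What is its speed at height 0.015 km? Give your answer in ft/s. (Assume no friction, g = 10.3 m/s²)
mgh₁ = ½mv₂² + mgh₂ → v₂ = √(2g(h₁−h₂)) = √(2×10.3×(49−15)) = 26.47 m/s = 86.83 ft/s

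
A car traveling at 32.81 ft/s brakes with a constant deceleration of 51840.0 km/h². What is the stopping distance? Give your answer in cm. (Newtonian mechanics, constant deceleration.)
d = v₀² / (2a) (with unit conversion) = 1250.0 cm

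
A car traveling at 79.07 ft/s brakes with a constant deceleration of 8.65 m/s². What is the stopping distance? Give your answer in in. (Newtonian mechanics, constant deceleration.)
d = v₀² / (2a) (with unit conversion) = 1322.0 in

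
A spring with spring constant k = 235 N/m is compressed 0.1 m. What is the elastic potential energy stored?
PE = ½kx² = ½×235×0.1² = 1.175 J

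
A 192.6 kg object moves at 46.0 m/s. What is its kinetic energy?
KE = ½mv² = ½×192.6×46.0² = 203770.8 J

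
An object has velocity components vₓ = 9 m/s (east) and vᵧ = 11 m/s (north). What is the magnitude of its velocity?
|v| = √(vₓ² + vᵧ²) = √(9² + 11²) = √(202) = 14.21 m/s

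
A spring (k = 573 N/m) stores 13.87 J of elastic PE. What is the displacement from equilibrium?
PE = ½kx² → x = √(2PE/k) = √(2×13.87/573) = 0.22 m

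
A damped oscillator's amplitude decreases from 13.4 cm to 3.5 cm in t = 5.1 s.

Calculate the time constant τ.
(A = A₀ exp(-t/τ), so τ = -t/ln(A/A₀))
A/A₀ = 3.5/13.4 = 0.2612; ln(A/A₀) = -1.342
τ = −t/ln(A/A₀) = −5.1/-1.342 = 3.799 s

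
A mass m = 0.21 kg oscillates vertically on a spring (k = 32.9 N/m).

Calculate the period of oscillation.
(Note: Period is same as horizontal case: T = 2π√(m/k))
T = 2π√(m/k) = 2π√(0.21/32.9) = 0.502 s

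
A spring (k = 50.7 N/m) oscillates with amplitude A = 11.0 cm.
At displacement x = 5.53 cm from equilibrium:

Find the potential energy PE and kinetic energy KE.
E_total = ½kA² = ½×50.7×(0.11)² = 0.3067 J
PE = ½kx² = ½×50.7×(0.0553)² = 0.07752 J
KE = E_total − PE = 0.2292 J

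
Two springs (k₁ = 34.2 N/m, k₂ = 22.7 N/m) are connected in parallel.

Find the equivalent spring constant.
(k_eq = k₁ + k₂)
k_eq = k₁ + k₂ = 34.2 + 22.7 = 56.9 N/m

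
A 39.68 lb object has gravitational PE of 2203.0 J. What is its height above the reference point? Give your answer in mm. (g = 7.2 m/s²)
PE = mgh → h = PE/(mg) = 2203 J / (18 kg × 7.2 m/s²) = 17 m = 17000.0 mm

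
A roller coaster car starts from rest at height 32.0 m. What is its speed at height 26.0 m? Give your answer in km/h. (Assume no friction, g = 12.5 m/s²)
mgh₁ = ½mv₂² + mgh₂ → v₂ = √(2g(h₁−h₂)) = √(2×12.5×(32−26)) = 12.25 m/s = 44.09 km/h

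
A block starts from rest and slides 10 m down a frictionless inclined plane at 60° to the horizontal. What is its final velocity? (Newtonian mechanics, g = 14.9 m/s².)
a = g sin(θ) = 14.9 × sin(60°) = 12.9 m/s²
v = √(2ad) = √(2 × 12.9 × 10) = 16.06 m/s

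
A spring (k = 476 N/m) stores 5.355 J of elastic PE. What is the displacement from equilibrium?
PE = ½kx² → x = √(2PE/k) = √(2×5.355/476) = 0.15 m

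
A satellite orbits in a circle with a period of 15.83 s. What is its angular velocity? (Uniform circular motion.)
ω = 2π/T = 2π/15.83 = 0.3969 rad/s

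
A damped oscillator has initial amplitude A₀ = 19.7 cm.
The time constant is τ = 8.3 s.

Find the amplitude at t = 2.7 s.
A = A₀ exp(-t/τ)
A = A₀ exp(−t/τ) = 19.7×exp(−2.7/8.3) = 14.23 cm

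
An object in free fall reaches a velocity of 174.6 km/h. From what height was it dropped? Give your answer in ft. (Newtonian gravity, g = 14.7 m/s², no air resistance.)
h = v²/(2g) (with unit conversion) = 262.5 ft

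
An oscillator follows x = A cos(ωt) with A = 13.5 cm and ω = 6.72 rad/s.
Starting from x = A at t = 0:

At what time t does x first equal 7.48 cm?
cos(ωt) = x/A = 7.48/13.5 = 0.5541
ωt = arccos(0.5541) = 0.9835 rad
t = 0.9835/6.72 = 0.1464 s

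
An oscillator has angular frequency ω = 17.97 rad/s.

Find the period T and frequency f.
T = 2π/ω = 2π/17.97 = 0.3496 s; f = ω/2π = 2.86 Hz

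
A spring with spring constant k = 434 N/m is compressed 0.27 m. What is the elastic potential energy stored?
PE = ½kx² = ½×434×0.27² = 15.82 J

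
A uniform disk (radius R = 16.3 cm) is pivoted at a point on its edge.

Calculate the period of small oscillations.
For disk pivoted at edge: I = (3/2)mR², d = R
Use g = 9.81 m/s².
I/m = (3/2)R² = 0.03985 m²; d = R = 0.163 m
T = 2π√((3/2)R²/(gR)) = 2π√(3R/(2g)) = 0.9919 s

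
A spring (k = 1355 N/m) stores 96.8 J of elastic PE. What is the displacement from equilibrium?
PE = ½kx² → x = √(2PE/k) = √(2×96.8/1355) = 0.378 m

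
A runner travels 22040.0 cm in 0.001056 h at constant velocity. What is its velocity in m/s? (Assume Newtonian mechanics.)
v = d/t (with unit conversion) = 57.98 m/s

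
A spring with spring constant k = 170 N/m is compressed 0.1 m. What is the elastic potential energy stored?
PE = ½kx² = ½×170×0.1² = 0.85 J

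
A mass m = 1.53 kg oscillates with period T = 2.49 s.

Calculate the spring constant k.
T = 2π√(m/k) → k = m(2π/T)² = 1.53×(2π/2.49)² = 9.742 N/m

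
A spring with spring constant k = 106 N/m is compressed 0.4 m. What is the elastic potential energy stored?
PE = ½kx² = ½×106×0.4² = 8.48 J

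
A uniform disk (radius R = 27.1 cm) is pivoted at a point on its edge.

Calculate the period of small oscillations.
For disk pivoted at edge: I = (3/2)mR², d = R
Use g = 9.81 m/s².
I/m = (3/2)R² = 0.1102 m²; d = R = 0.271 m
T = 2π√((3/2)R²/(gR)) = 2π√(3R/(2g)) = 1.279 s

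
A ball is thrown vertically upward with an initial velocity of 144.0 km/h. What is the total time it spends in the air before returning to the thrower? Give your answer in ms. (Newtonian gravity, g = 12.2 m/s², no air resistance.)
t_total = 2v₀/g (with unit conversion) = 6557.0 ms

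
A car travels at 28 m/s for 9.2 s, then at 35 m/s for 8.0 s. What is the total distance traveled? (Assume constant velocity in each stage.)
d₁ = v₁t₁ = 28 × 9.2 = 257.6 m
d₂ = v₂t₂ = 35 × 8.0 = 280 m
d_total = 257.6 + 280 = 537.6 m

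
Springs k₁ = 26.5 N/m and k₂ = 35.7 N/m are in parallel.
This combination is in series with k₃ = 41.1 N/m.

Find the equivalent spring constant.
k₁₂ = k₁ + k₂ = 62.2 N/m (parallel)
1/k_eq = 1/k₁₂ + 1/k₃ → k_eq = 24.75 N/m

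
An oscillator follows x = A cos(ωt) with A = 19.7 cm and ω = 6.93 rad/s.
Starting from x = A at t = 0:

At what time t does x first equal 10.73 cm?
cos(ωt) = x/A = 10.73/19.7 = 0.5447
ωt = arccos(0.5447) = 0.9948 rad
t = 0.9948/6.93 = 0.1435 s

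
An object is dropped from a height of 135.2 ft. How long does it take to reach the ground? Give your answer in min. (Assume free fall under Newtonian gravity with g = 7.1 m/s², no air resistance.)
t = √(2h/g) (with unit conversion) = 0.05678 min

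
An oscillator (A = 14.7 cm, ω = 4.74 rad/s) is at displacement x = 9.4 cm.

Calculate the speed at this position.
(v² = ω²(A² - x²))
v = ω√(A² − x²) = 4.74×√(0.147² − 0.094²) = 0.5357 m/s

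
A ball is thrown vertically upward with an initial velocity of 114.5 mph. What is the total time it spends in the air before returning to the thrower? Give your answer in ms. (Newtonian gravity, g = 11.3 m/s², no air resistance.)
t_total = 2v₀/g (with unit conversion) = 9059.0 ms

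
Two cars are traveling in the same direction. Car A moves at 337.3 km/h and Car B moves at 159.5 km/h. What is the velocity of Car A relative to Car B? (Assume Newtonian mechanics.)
v_rel = v_A - v_B = 337.3 - 159.5 = 177.8 km/h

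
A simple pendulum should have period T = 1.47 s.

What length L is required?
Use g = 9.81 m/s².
T = 2π√(L/g) → L = g(T/2π)² = 9.81×(1.47/2π)² = 0.537 m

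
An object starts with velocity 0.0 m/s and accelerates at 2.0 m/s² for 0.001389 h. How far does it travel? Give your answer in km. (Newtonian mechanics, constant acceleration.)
d = v₀t + ½at² (with unit conversion) = 0.025 km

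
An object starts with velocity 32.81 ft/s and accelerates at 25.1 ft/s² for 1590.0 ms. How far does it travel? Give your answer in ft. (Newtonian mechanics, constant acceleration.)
d = v₀t + ½at² (with unit conversion) = 83.9 ft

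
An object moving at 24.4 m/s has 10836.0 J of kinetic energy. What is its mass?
KE = ½mv² → m = 2KE/v² = 2×10836.0/24.4² = 36.4 kg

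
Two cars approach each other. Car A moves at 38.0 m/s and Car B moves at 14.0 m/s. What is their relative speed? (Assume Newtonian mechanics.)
v_rel = v_A + v_B = 38.0 + 14.0 = 52.0 m/s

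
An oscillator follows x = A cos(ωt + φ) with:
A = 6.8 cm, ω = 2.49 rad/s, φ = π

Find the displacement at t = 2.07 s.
x = A cos(ωt + φ) = 6.8×cos(2.49×2.07 + π) = -2.908 cm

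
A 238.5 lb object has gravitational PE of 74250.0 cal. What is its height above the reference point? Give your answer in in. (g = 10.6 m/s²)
PE = mgh → h = PE/(mg) = 3.107e+05 J / (108.2 kg × 10.6 m/s²) = 270.9 m = 10670.0 in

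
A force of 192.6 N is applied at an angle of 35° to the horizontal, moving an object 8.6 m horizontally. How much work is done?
W = Fd cosθ = 192.6×8.6×cos(35°) = 1356.8 J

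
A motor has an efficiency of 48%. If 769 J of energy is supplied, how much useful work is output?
W_out = η × W_in = 0.48 × 769 = 369.12 J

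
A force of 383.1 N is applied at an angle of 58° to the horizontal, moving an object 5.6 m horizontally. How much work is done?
W = Fd cosθ = 383.1×5.6×cos(58°) = 1136.9 J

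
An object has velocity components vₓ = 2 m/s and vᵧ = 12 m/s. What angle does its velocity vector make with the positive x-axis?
θ = arctan(vᵧ/vₓ) = arctan(12/2) = 80.54°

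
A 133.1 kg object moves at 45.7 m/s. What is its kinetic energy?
KE = ½mv² = ½×133.1×45.7² = 138989.0 J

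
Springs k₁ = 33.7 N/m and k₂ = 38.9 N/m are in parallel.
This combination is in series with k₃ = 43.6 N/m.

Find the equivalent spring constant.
k₁₂ = k₁ + k₂ = 72.6 N/m (parallel)
1/k_eq = 1/k₁₂ + 1/k₃ → k_eq = 27.24 N/m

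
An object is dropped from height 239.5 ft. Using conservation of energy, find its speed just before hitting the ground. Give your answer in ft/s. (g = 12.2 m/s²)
mgh = ½mv² → v = √(2gh) = √(2×12.2×73) = 42.2 m/s = 138.5 ft/s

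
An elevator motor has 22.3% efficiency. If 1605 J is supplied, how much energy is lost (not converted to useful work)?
W_out = η × W_in = 0.223×1605 = 357.92 J
W_lost = W_in − W_out = 1605 − 357.92 = 1247.1 J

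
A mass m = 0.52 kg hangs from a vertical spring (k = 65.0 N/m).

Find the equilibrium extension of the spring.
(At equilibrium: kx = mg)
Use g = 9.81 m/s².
x_eq = mg/k = 0.52×9.81/65.0 = 0.07848 m = 7.848 cm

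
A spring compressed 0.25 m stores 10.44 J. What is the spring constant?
PE = ½kx² → k = 2PE/x² = 2×10.44/0.25² = 334.1 N/m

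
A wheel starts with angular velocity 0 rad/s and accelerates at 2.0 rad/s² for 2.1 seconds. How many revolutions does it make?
θ = ω₀t + ½αt² = 0×2.1 + ½×2.0×2.1² = 4.41 rad
Revolutions = θ/(2π) = 4.41/(2π) = 0.7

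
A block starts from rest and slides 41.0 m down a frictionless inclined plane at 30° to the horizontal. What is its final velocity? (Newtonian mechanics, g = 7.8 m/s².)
a = g sin(θ) = 7.8 × sin(30°) = 3.9 m/s²
v = √(2ad) = √(2 × 3.9 × 41.0) = 17.88 m/s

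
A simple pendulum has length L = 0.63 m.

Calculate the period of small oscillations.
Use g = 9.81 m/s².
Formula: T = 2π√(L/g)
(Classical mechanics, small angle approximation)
T = 2π√(L/g) = 2π√(0.63/9.81) = 1.592 s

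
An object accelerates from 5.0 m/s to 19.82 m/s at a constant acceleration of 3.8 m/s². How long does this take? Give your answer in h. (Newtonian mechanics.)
t = (v - v₀)/a (with unit conversion) = 0.001083 h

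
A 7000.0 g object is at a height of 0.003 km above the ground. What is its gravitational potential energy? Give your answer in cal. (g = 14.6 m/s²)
PE = mgh = 7 kg × 14.6 m/s² × 3 m = 306.6 J = 73.28 cal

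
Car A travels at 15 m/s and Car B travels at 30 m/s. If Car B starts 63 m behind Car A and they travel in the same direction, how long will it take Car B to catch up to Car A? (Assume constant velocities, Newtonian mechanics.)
Relative speed: v_rel = 30 - 15 = 15 m/s
Time to catch: t = d₀/v_rel = 63/15 = 4.2 s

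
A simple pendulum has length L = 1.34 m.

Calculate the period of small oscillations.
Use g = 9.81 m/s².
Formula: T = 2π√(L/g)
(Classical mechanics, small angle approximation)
T = 2π√(L/g) = 2π√(1.34/9.81) = 2.322 s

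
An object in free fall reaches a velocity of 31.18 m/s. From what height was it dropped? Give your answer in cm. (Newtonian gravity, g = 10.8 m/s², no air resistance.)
h = v²/(2g) (with unit conversion) = 4501.0 cm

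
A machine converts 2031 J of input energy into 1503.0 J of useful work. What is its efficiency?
η = W_out/W_in = 1503.0/2031 = 0.74 = 74.0%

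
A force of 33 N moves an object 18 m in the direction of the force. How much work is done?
W = Fd = 33×18 = 594.0 J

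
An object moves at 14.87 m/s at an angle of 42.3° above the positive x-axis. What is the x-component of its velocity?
vₓ = v cos(θ) = 14.87 × cos(42.3°) = 11.0 m/s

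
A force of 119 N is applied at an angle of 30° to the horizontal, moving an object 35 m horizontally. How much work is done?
W = Fd cosθ = 119×35×cos(30°) = 3607.0 J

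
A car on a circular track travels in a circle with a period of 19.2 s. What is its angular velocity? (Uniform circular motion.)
ω = 2π/T = 2π/19.2 = 0.3272 rad/s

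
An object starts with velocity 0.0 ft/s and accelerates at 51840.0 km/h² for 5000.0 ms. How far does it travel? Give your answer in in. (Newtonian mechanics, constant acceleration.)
d = v₀t + ½at² (with unit conversion) = 1969.0 in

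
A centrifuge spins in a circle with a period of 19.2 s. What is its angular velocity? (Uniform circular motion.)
ω = 2π/T = 2π/19.2 = 0.3272 rad/s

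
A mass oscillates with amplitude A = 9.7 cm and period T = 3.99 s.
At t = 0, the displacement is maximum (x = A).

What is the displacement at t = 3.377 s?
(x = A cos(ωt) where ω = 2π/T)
ω = 2π/T = 2π/3.99 = 1.575 rad/s
x = A cos(ωt) = 9.7×cos(1.575×3.377) = 5.521 cm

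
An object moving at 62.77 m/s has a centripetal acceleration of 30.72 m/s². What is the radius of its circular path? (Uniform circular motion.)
r = v²/a_c = 62.77²/30.72 = 128.26 m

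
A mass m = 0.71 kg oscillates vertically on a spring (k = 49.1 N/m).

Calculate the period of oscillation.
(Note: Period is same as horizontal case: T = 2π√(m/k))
T = 2π√(m/k) = 2π√(0.71/49.1) = 0.7556 s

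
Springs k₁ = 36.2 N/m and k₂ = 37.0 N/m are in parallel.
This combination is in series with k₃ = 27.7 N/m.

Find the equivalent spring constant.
k₁₂ = k₁ + k₂ = 73.2 N/m (parallel)
1/k_eq = 1/k₁₂ + 1/k₃ → k_eq = 20.1 N/m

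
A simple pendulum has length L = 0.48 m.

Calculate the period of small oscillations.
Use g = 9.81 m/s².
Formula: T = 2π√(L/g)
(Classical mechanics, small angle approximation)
T = 2π√(L/g) = 2π√(0.48/9.81) = 1.39 s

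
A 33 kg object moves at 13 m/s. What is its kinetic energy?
KE = ½mv² = ½×33×13² = 2788.5 J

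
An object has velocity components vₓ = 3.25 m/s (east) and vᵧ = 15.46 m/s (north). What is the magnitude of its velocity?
|v| = √(vₓ² + vᵧ²) = √(3.25² + 15.46²) = √(249.574) = 15.8 m/s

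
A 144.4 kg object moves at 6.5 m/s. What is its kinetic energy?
KE = ½mv² = ½×144.4×6.5² = 3050.45 J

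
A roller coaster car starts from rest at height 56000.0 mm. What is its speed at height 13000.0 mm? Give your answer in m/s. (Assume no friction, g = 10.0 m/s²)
mgh₁ = ½mv₂² + mgh₂ → v₂ = √(2g(h₁−h₂)) = √(2×10.0×(56−13)) = 29.33 m/s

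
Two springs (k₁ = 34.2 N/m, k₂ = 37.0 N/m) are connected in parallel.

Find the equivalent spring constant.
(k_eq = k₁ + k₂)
k_eq = k₁ + k₂ = 34.2 + 37.0 = 71.2 N/m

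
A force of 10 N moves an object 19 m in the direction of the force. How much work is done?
W = Fd = 10×19 = 190.0 J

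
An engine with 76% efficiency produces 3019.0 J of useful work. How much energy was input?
W_in = W_out/η = 3019.0/0.76 = 3972.4 J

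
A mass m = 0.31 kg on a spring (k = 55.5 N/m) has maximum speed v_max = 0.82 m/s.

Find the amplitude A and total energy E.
½mv²_max = ½kA² → A = v_max√(m/k) = 0.82×√(0.31/55.5) = 0.06128 m = 6.128 cm
E = ½mv²_max = ½×0.31×0.82² = 0.1042 J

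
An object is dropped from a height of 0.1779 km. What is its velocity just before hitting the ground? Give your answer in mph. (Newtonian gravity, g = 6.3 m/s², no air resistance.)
v = √(2gh) (with unit conversion) = 105.9 mph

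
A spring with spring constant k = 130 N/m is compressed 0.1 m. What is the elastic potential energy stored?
PE = ½kx² = ½×130×0.1² = 0.65 J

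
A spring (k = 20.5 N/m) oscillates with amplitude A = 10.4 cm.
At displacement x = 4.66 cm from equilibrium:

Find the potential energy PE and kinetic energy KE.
E_total = ½kA² = ½×20.5×(0.104)² = 0.1109 J
PE = ½kx² = ½×20.5×(0.0466)² = 0.02226 J
KE = E_total − PE = 0.08861 J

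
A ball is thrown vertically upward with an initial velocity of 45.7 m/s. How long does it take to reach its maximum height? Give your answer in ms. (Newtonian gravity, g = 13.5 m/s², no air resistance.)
t_up = v₀/g (with unit conversion) = 3385.0 ms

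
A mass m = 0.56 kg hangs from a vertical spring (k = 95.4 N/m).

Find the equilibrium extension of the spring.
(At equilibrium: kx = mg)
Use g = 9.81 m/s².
x_eq = mg/k = 0.56×9.81/95.4 = 0.05758 m = 5.758 cm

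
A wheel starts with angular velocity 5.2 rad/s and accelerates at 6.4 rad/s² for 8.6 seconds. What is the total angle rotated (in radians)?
θ = ω₀t + ½αt² = 5.2×8.6 + ½×6.4×8.6² = 281.39 rad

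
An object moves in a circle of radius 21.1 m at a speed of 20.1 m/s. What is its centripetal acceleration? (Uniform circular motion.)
a_c = v²/r = 20.1²/21.1 = 404.01/21.1 = 19.15 m/s²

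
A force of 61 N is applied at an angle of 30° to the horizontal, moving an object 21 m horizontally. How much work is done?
W = Fd cosθ = 61×21×cos(30°) = 1109.4 J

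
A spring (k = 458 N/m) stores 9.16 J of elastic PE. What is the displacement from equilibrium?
PE = ½kx² → x = √(2PE/k) = √(2×9.16/458) = 0.2 m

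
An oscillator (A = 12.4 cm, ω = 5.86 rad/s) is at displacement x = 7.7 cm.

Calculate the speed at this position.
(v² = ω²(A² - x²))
v = ω√(A² − x²) = 5.86×√(0.124² − 0.077²) = 0.5696 m/s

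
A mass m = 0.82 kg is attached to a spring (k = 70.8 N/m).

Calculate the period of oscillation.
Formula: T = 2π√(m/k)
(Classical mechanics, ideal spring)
T = 2π√(m/k) = 2π√(0.82/70.8) = 0.6762 s; f = 1/T = 1.479 Hz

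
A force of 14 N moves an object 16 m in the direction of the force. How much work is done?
W = Fd = 14×16 = 224.0 J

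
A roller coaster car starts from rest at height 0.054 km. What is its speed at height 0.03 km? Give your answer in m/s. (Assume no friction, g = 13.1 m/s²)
mgh₁ = ½mv₂² + mgh₂ → v₂ = √(2g(h₁−h₂)) = √(2×13.1×(54−30)) = 25.08 m/s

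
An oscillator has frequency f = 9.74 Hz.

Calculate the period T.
T = 1/f = 1/9.74 = 0.1027 s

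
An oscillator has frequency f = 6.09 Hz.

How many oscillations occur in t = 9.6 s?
n = f×t = 6.09×9.6 = 58.46 oscillations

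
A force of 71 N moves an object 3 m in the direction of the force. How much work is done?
W = Fd = 71×3 = 213.0 J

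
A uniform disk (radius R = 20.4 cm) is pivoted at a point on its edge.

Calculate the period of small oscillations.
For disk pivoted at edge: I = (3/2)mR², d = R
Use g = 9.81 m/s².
I/m = (3/2)R² = 0.06242 m²; d = R = 0.204 m
T = 2π√((3/2)R²/(gR)) = 2π√(3R/(2g)) = 1.11 s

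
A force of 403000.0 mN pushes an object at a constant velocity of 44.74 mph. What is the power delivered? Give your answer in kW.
P = Fv = 403 N × 20 m/s = 8060 W = 8.06 kW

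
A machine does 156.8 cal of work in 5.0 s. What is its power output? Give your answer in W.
P = W/t = 656.1 J / 5 s = 131.2 W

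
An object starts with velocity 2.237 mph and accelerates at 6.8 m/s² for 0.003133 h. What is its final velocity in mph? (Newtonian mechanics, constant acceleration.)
v = v₀ + at (with unit conversion) = 173.8 mph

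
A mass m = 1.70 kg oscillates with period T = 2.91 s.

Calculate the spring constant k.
T = 2π√(m/k) → k = m(2π/T)² = 1.7×(2π/2.91)² = 7.925 N/m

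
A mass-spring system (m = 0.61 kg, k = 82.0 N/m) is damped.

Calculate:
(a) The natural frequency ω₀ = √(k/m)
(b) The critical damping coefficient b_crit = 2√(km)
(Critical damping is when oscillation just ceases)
ω₀ = √(k/m) = √(82.0/0.61) = 11.59 rad/s
b_crit = 2√(km) = 2√(82.0×0.61) = 14.14 kg/s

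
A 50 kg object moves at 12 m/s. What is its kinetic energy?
KE = ½mv² = ½×50×12² = 3600.0 J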